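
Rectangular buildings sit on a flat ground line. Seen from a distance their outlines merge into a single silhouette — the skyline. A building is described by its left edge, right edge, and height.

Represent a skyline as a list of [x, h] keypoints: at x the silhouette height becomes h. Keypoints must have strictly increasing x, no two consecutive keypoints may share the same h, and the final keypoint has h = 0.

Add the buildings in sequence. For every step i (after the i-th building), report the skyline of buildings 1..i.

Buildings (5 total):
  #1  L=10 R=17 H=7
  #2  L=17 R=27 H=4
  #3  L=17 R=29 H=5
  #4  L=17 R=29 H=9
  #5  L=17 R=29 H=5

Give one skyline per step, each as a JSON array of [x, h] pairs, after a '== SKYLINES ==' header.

== SKYLINES ==
[[10,7],[17,0]]
[[10,7],[17,4],[27,0]]
[[10,7],[17,5],[29,0]]
[[10,7],[17,9],[29,0]]
[[10,7],[17,9],[29,0]]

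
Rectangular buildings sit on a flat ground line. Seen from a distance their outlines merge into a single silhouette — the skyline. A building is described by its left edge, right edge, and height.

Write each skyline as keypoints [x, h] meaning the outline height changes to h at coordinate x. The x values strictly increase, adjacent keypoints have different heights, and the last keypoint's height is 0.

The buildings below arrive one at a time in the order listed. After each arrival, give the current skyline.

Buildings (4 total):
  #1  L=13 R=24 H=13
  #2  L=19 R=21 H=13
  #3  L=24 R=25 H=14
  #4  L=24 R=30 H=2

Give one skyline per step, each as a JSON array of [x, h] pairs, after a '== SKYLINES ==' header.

== SKYLINES ==
[[13,13],[24,0]]
[[13,13],[24,0]]
[[13,13],[24,14],[25,0]]
[[13,13],[24,14],[25,2],[30,0]]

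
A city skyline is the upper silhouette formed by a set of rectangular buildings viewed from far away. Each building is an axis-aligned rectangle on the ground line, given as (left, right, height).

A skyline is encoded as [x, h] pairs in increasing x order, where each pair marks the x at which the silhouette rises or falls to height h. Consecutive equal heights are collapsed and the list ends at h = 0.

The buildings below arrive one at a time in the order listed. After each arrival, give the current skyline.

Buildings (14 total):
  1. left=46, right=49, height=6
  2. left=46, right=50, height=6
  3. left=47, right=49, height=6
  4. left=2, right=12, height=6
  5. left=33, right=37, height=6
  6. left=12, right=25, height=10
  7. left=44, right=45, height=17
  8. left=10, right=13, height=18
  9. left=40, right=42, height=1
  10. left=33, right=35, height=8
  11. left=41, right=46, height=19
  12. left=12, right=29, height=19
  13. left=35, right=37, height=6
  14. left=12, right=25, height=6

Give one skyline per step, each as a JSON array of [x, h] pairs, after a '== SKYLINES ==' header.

== SKYLINES ==
[[46,6],[49,0]]
[[46,6],[50,0]]
[[46,6],[50,0]]
[[2,6],[12,0],[46,6],[50,0]]
[[2,6],[12,0],[33,6],[37,0],[46,6],[50,0]]
[[2,6],[12,10],[25,0],[33,6],[37,0],[46,6],[50,0]]
[[2,6],[12,10],[25,0],[33,6],[37,0],[44,17],[45,0],[46,6],[50,0]]
[[2,6],[10,18],[13,10],[25,0],[33,6],[37,0],[44,17],[45,0],[46,6],[50,0]]
[[2,6],[10,18],[13,10],[25,0],[33,6],[37,0],[40,1],[42,0],[44,17],[45,0],[46,6],[50,0]]
[[2,6],[10,18],[13,10],[25,0],[33,8],[35,6],[37,0],[40,1],[42,0],[44,17],[45,0],[46,6],[50,0]]
[[2,6],[10,18],[13,10],[25,0],[33,8],[35,6],[37,0],[40,1],[41,19],[46,6],[50,0]]
[[2,6],[10,18],[12,19],[29,0],[33,8],[35,6],[37,0],[40,1],[41,19],[46,6],[50,0]]
[[2,6],[10,18],[12,19],[29,0],[33,8],[35,6],[37,0],[40,1],[41,19],[46,6],[50,0]]
[[2,6],[10,18],[12,19],[29,0],[33,8],[35,6],[37,0],[40,1],[41,19],[46,6],[50,0]]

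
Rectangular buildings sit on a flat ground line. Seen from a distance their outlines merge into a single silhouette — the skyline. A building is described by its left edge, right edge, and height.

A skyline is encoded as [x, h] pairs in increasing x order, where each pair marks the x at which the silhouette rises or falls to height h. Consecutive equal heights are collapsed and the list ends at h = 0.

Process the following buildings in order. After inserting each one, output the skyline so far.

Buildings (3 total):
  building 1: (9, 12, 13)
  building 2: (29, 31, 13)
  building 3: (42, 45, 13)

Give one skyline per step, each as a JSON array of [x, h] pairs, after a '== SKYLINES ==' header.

== SKYLINES ==
[[9,13],[12,0]]
[[9,13],[12,0],[29,13],[31,0]]
[[9,13],[12,0],[29,13],[31,0],[42,13],[45,0]]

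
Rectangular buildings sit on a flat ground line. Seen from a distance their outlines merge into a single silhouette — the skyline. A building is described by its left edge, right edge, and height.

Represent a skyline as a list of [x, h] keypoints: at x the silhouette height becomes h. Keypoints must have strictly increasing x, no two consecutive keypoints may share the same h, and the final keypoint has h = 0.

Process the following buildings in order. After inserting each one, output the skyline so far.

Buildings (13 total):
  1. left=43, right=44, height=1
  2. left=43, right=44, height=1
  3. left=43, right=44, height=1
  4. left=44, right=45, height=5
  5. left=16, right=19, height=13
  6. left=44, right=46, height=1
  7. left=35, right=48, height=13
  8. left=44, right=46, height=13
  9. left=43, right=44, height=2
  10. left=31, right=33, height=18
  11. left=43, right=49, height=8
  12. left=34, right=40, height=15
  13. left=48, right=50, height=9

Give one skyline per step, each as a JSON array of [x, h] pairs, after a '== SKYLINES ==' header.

== SKYLINES ==
[[43,1],[44,0]]
[[43,1],[44,0]]
[[43,1],[44,0]]
[[43,1],[44,5],[45,0]]
[[16,13],[19,0],[43,1],[44,5],[45,0]]
[[16,13],[19,0],[43,1],[44,5],[45,1],[46,0]]
[[16,13],[19,0],[35,13],[48,0]]
[[16,13],[19,0],[35,13],[48,0]]
[[16,13],[19,0],[35,13],[48,0]]
[[16,13],[19,0],[31,18],[33,0],[35,13],[48,0]]
[[16,13],[19,0],[31,18],[33,0],[35,13],[48,8],[49,0]]
[[16,13],[19,0],[31,18],[33,0],[34,15],[40,13],[48,8],[49,0]]
[[16,13],[19,0],[31,18],[33,0],[34,15],[40,13],[48,9],[50,0]]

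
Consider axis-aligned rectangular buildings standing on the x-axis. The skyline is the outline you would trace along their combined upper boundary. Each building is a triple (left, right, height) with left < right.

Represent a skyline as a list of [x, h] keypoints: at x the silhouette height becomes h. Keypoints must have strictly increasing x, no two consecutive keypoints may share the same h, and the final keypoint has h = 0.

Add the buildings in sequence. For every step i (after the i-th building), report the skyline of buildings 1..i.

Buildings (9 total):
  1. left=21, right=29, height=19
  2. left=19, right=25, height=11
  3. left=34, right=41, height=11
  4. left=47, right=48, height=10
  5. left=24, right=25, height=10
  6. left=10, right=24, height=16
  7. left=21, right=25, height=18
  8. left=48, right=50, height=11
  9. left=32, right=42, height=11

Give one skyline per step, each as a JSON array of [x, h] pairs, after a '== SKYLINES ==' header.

== SKYLINES ==
[[21,19],[29,0]]
[[19,11],[21,19],[29,0]]
[[19,11],[21,19],[29,0],[34,11],[41,0]]
[[19,11],[21,19],[29,0],[34,11],[41,0],[47,10],[48,0]]
[[19,11],[21,19],[29,0],[34,11],[41,0],[47,10],[48,0]]
[[10,16],[21,19],[29,0],[34,11],[41,0],[47,10],[48,0]]
[[10,16],[21,19],[29,0],[34,11],[41,0],[47,10],[48,0]]
[[10,16],[21,19],[29,0],[34,11],[41,0],[47,10],[48,11],[50,0]]
[[10,16],[21,19],[29,0],[32,11],[42,0],[47,10],[48,11],[50,0]]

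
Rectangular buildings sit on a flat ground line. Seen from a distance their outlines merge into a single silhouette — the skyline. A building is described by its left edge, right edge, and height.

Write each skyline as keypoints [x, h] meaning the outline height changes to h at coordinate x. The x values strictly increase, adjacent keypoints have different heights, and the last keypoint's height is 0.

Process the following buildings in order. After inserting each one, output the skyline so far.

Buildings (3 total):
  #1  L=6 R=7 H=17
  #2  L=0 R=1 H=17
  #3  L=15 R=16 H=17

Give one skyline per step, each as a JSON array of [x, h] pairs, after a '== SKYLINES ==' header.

== SKYLINES ==
[[6,17],[7,0]]
[[0,17],[1,0],[6,17],[7,0]]
[[0,17],[1,0],[6,17],[7,0],[15,17],[16,0]]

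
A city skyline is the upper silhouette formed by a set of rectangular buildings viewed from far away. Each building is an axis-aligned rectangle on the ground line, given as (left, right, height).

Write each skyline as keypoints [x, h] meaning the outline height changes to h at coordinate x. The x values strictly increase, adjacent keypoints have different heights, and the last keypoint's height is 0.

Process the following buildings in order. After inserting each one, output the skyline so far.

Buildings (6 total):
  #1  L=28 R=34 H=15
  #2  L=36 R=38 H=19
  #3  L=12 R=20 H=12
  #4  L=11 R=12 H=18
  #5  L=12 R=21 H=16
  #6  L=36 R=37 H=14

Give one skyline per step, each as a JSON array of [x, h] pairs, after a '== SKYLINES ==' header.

== SKYLINES ==
[[28,15],[34,0]]
[[28,15],[34,0],[36,19],[38,0]]
[[12,12],[20,0],[28,15],[34,0],[36,19],[38,0]]
[[11,18],[12,12],[20,0],[28,15],[34,0],[36,19],[38,0]]
[[11,18],[12,16],[21,0],[28,15],[34,0],[36,19],[38,0]]
[[11,18],[12,16],[21,0],[28,15],[34,0],[36,19],[38,0]]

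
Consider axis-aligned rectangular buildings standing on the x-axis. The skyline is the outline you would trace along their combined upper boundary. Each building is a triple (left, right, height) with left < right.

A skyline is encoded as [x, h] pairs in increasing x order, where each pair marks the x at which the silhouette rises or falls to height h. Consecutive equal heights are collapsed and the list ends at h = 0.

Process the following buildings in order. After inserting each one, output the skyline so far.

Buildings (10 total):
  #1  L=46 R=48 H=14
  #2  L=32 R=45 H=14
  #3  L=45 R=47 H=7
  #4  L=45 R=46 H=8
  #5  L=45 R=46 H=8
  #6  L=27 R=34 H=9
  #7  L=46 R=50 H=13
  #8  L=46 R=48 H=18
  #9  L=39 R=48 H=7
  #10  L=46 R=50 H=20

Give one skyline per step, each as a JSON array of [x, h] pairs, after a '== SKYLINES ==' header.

== SKYLINES ==
[[46,14],[48,0]]
[[32,14],[45,0],[46,14],[48,0]]
[[32,14],[45,7],[46,14],[48,0]]
[[32,14],[45,8],[46,14],[48,0]]
[[32,14],[45,8],[46,14],[48,0]]
[[27,9],[32,14],[45,8],[46,14],[48,0]]
[[27,9],[32,14],[45,8],[46,14],[48,13],[50,0]]
[[27,9],[32,14],[45,8],[46,18],[48,13],[50,0]]
[[27,9],[32,14],[45,8],[46,18],[48,13],[50,0]]
[[27,9],[32,14],[45,8],[46,20],[50,0]]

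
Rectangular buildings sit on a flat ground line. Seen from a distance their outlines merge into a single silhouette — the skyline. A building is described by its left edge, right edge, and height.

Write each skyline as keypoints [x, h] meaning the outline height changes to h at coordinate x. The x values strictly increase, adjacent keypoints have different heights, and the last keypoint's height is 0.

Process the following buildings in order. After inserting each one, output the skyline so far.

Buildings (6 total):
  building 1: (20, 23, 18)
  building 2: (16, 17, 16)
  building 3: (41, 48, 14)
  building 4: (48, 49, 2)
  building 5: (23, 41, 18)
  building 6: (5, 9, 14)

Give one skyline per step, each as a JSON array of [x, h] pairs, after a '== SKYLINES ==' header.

== SKYLINES ==
[[20,18],[23,0]]
[[16,16],[17,0],[20,18],[23,0]]
[[16,16],[17,0],[20,18],[23,0],[41,14],[48,0]]
[[16,16],[17,0],[20,18],[23,0],[41,14],[48,2],[49,0]]
[[16,16],[17,0],[20,18],[41,14],[48,2],[49,0]]
[[5,14],[9,0],[16,16],[17,0],[20,18],[41,14],[48,2],[49,0]]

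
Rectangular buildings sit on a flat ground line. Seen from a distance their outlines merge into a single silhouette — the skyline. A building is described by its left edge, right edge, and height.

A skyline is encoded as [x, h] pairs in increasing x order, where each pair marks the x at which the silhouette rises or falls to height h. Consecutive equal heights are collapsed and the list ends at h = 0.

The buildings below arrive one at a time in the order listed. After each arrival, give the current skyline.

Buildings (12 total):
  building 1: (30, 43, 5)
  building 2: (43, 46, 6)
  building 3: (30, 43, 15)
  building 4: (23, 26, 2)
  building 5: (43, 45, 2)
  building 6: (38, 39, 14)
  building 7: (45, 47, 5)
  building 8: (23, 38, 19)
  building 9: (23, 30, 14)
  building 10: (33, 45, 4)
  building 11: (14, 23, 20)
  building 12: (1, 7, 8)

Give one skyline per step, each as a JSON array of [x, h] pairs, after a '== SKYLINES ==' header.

== SKYLINES ==
[[30,5],[43,0]]
[[30,5],[43,6],[46,0]]
[[30,15],[43,6],[46,0]]
[[23,2],[26,0],[30,15],[43,6],[46,0]]
[[23,2],[26,0],[30,15],[43,6],[46,0]]
[[23,2],[26,0],[30,15],[43,6],[46,0]]
[[23,2],[26,0],[30,15],[43,6],[46,5],[47,0]]
[[23,19],[38,15],[43,6],[46,5],[47,0]]
[[23,19],[38,15],[43,6],[46,5],[47,0]]
[[23,19],[38,15],[43,6],[46,5],[47,0]]
[[14,20],[23,19],[38,15],[43,6],[46,5],[47,0]]
[[1,8],[7,0],[14,20],[23,19],[38,15],[43,6],[46,5],[47,0]]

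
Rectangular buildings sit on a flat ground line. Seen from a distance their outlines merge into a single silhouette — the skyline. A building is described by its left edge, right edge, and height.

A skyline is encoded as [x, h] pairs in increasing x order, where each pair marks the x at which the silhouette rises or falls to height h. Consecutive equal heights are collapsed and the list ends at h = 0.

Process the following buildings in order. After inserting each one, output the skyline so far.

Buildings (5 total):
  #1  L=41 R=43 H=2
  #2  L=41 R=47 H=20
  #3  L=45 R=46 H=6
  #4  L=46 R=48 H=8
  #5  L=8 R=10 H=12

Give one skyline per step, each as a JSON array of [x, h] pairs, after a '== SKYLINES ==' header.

== SKYLINES ==
[[41,2],[43,0]]
[[41,20],[47,0]]
[[41,20],[47,0]]
[[41,20],[47,8],[48,0]]
[[8,12],[10,0],[41,20],[47,8],[48,0]]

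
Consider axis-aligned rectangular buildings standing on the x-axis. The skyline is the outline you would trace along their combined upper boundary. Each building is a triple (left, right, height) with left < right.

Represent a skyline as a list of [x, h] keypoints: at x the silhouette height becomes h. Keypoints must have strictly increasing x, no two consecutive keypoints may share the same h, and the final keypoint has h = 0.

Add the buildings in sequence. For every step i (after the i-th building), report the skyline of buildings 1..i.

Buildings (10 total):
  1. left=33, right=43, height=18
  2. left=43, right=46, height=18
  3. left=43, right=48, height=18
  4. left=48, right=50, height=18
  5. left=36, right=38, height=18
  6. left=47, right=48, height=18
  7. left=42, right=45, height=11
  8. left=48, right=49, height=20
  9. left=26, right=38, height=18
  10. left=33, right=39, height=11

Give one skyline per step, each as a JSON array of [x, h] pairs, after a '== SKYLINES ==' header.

== SKYLINES ==
[[33,18],[43,0]]
[[33,18],[46,0]]
[[33,18],[48,0]]
[[33,18],[50,0]]
[[33,18],[50,0]]
[[33,18],[50,0]]
[[33,18],[50,0]]
[[33,18],[48,20],[49,18],[50,0]]
[[26,18],[48,20],[49,18],[50,0]]
[[26,18],[48,20],[49,18],[50,0]]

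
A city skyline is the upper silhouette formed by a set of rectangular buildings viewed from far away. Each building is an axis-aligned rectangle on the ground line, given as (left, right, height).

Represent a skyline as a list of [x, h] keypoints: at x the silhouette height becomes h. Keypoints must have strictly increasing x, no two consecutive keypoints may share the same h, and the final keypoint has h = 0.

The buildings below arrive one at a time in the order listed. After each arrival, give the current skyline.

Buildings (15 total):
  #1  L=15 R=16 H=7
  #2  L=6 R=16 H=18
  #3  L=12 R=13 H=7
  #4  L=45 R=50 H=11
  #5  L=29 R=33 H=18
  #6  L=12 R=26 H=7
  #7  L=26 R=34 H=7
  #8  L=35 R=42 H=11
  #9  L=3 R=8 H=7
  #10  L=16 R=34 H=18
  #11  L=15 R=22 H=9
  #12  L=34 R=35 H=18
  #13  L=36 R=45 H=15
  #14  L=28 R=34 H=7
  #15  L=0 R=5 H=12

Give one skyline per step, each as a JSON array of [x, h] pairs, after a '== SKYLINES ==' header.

== SKYLINES ==
[[15,7],[16,0]]
[[6,18],[16,0]]
[[6,18],[16,0]]
[[6,18],[16,0],[45,11],[50,0]]
[[6,18],[16,0],[29,18],[33,0],[45,11],[50,0]]
[[6,18],[16,7],[26,0],[29,18],[33,0],[45,11],[50,0]]
[[6,18],[16,7],[29,18],[33,7],[34,0],[45,11],[50,0]]
[[6,18],[16,7],[29,18],[33,7],[34,0],[35,11],[42,0],[45,11],[50,0]]
[[3,7],[6,18],[16,7],[29,18],[33,7],[34,0],[35,11],[42,0],[45,11],[50,0]]
[[3,7],[6,18],[34,0],[35,11],[42,0],[45,11],[50,0]]
[[3,7],[6,18],[34,0],[35,11],[42,0],[45,11],[50,0]]
[[3,7],[6,18],[35,11],[42,0],[45,11],[50,0]]
[[3,7],[6,18],[35,11],[36,15],[45,11],[50,0]]
[[3,7],[6,18],[35,11],[36,15],[45,11],[50,0]]
[[0,12],[5,7],[6,18],[35,11],[36,15],[45,11],[50,0]]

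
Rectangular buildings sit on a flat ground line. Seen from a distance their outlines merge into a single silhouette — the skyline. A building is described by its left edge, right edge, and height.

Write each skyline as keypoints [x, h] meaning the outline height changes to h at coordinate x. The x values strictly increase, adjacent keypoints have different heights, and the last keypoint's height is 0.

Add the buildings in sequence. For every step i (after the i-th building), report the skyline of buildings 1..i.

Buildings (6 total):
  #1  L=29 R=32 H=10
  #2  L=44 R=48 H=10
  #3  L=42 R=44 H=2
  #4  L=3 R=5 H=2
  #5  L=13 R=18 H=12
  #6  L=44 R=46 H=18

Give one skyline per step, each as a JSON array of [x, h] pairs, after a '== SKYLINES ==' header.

== SKYLINES ==
[[29,10],[32,0]]
[[29,10],[32,0],[44,10],[48,0]]
[[29,10],[32,0],[42,2],[44,10],[48,0]]
[[3,2],[5,0],[29,10],[32,0],[42,2],[44,10],[48,0]]
[[3,2],[5,0],[13,12],[18,0],[29,10],[32,0],[42,2],[44,10],[48,0]]
[[3,2],[5,0],[13,12],[18,0],[29,10],[32,0],[42,2],[44,18],[46,10],[48,0]]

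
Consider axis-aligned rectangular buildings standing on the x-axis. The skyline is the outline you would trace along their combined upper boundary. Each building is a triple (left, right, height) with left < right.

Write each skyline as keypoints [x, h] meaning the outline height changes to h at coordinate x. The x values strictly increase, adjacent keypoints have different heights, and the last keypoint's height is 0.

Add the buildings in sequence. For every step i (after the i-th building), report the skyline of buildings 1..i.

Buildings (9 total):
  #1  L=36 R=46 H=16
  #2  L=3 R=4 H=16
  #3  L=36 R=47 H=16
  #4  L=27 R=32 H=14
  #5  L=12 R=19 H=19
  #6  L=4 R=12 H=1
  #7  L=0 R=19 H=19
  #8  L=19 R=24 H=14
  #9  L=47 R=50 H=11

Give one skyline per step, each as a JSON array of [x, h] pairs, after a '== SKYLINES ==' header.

== SKYLINES ==
[[36,16],[46,0]]
[[3,16],[4,0],[36,16],[46,0]]
[[3,16],[4,0],[36,16],[47,0]]
[[3,16],[4,0],[27,14],[32,0],[36,16],[47,0]]
[[3,16],[4,0],[12,19],[19,0],[27,14],[32,0],[36,16],[47,0]]
[[3,16],[4,1],[12,19],[19,0],[27,14],[32,0],[36,16],[47,0]]
[[0,19],[19,0],[27,14],[32,0],[36,16],[47,0]]
[[0,19],[19,14],[24,0],[27,14],[32,0],[36,16],[47,0]]
[[0,19],[19,14],[24,0],[27,14],[32,0],[36,16],[47,11],[50,0]]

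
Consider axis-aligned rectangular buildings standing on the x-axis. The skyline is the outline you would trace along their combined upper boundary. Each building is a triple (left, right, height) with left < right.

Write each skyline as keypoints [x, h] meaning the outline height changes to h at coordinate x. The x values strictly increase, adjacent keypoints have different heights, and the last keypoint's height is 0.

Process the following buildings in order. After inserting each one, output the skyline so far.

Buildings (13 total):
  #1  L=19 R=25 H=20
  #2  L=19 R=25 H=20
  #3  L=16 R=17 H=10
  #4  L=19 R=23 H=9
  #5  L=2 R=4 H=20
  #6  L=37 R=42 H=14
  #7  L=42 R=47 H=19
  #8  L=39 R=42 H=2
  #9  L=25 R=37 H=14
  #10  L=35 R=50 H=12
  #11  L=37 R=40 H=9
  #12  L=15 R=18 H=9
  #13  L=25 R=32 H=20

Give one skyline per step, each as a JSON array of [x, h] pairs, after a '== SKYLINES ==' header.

== SKYLINES ==
[[19,20],[25,0]]
[[19,20],[25,0]]
[[16,10],[17,0],[19,20],[25,0]]
[[16,10],[17,0],[19,20],[25,0]]
[[2,20],[4,0],[16,10],[17,0],[19,20],[25,0]]
[[2,20],[4,0],[16,10],[17,0],[19,20],[25,0],[37,14],[42,0]]
[[2,20],[4,0],[16,10],[17,0],[19,20],[25,0],[37,14],[42,19],[47,0]]
[[2,20],[4,0],[16,10],[17,0],[19,20],[25,0],[37,14],[42,19],[47,0]]
[[2,20],[4,0],[16,10],[17,0],[19,20],[25,14],[42,19],[47,0]]
[[2,20],[4,0],[16,10],[17,0],[19,20],[25,14],[42,19],[47,12],[50,0]]
[[2,20],[4,0],[16,10],[17,0],[19,20],[25,14],[42,19],[47,12],[50,0]]
[[2,20],[4,0],[15,9],[16,10],[17,9],[18,0],[19,20],[25,14],[42,19],[47,12],[50,0]]
[[2,20],[4,0],[15,9],[16,10],[17,9],[18,0],[19,20],[32,14],[42,19],[47,12],[50,0]]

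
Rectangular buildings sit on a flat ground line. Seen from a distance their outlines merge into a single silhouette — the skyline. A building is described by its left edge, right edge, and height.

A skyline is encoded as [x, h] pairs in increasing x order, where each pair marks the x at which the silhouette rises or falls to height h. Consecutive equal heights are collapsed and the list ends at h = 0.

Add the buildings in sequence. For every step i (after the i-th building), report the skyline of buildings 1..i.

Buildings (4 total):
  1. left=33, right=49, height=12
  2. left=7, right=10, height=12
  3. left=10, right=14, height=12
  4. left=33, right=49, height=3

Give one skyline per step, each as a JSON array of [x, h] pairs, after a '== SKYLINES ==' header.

== SKYLINES ==
[[33,12],[49,0]]
[[7,12],[10,0],[33,12],[49,0]]
[[7,12],[14,0],[33,12],[49,0]]
[[7,12],[14,0],[33,12],[49,0]]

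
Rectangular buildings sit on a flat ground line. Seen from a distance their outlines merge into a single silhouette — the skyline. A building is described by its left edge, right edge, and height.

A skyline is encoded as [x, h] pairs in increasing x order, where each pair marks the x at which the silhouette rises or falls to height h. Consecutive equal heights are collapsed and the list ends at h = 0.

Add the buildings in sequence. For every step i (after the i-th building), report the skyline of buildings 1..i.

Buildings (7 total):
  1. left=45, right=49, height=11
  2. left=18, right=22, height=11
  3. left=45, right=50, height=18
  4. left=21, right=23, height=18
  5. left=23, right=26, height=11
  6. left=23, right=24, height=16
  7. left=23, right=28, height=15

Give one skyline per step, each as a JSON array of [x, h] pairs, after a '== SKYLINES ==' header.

== SKYLINES ==
[[45,11],[49,0]]
[[18,11],[22,0],[45,11],[49,0]]
[[18,11],[22,0],[45,18],[50,0]]
[[18,11],[21,18],[23,0],[45,18],[50,0]]
[[18,11],[21,18],[23,11],[26,0],[45,18],[50,0]]
[[18,11],[21,18],[23,16],[24,11],[26,0],[45,18],[50,0]]
[[18,11],[21,18],[23,16],[24,15],[28,0],[45,18],[50,0]]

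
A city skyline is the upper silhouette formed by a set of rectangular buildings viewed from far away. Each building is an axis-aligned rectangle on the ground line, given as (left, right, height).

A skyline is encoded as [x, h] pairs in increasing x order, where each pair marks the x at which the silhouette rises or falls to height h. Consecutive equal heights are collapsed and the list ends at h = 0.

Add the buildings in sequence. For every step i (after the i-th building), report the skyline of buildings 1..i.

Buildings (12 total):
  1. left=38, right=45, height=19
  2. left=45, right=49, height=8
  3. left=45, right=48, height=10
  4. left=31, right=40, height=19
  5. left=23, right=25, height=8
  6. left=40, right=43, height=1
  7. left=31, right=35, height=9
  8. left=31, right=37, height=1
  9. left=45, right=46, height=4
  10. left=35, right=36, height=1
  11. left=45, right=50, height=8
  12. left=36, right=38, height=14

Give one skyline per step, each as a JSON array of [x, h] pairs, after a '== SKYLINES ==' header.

== SKYLINES ==
[[38,19],[45,0]]
[[38,19],[45,8],[49,0]]
[[38,19],[45,10],[48,8],[49,0]]
[[31,19],[45,10],[48,8],[49,0]]
[[23,8],[25,0],[31,19],[45,10],[48,8],[49,0]]
[[23,8],[25,0],[31,19],[45,10],[48,8],[49,0]]
[[23,8],[25,0],[31,19],[45,10],[48,8],[49,0]]
[[23,8],[25,0],[31,19],[45,10],[48,8],[49,0]]
[[23,8],[25,0],[31,19],[45,10],[48,8],[49,0]]
[[23,8],[25,0],[31,19],[45,10],[48,8],[49,0]]
[[23,8],[25,0],[31,19],[45,10],[48,8],[50,0]]
[[23,8],[25,0],[31,19],[45,10],[48,8],[50,0]]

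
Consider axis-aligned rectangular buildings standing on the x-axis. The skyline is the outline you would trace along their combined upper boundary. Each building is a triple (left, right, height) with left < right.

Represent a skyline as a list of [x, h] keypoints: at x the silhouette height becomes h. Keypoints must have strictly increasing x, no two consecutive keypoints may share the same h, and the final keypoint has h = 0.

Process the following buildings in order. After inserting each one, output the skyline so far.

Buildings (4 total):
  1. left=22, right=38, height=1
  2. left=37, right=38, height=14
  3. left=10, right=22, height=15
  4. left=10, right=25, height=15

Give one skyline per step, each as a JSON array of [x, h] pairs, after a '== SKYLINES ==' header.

== SKYLINES ==
[[22,1],[38,0]]
[[22,1],[37,14],[38,0]]
[[10,15],[22,1],[37,14],[38,0]]
[[10,15],[25,1],[37,14],[38,0]]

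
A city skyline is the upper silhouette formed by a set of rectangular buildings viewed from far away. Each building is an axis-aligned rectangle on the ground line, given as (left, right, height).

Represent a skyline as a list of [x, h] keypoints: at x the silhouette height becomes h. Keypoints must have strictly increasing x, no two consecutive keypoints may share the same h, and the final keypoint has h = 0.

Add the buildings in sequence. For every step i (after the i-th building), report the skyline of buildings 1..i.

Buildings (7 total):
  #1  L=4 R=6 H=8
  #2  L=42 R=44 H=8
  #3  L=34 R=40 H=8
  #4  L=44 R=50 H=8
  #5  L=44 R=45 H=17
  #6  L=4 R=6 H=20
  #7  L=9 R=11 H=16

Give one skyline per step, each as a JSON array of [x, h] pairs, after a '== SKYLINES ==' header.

== SKYLINES ==
[[4,8],[6,0]]
[[4,8],[6,0],[42,8],[44,0]]
[[4,8],[6,0],[34,8],[40,0],[42,8],[44,0]]
[[4,8],[6,0],[34,8],[40,0],[42,8],[50,0]]
[[4,8],[6,0],[34,8],[40,0],[42,8],[44,17],[45,8],[50,0]]
[[4,20],[6,0],[34,8],[40,0],[42,8],[44,17],[45,8],[50,0]]
[[4,20],[6,0],[9,16],[11,0],[34,8],[40,0],[42,8],[44,17],[45,8],[50,0]]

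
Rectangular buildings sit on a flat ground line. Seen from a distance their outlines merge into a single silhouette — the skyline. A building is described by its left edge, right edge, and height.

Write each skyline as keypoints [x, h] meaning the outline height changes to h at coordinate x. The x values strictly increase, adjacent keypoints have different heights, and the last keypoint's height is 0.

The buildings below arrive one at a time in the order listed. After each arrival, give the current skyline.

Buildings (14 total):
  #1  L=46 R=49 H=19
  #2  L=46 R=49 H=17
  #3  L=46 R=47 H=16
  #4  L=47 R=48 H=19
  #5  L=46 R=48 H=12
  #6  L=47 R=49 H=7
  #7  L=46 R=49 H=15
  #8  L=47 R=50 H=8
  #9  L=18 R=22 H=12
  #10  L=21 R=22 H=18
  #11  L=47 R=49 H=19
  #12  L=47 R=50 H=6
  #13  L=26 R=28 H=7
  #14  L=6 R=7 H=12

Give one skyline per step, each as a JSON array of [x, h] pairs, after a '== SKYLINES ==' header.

== SKYLINES ==
[[46,19],[49,0]]
[[46,19],[49,0]]
[[46,19],[49,0]]
[[46,19],[49,0]]
[[46,19],[49,0]]
[[46,19],[49,0]]
[[46,19],[49,0]]
[[46,19],[49,8],[50,0]]
[[18,12],[22,0],[46,19],[49,8],[50,0]]
[[18,12],[21,18],[22,0],[46,19],[49,8],[50,0]]
[[18,12],[21,18],[22,0],[46,19],[49,8],[50,0]]
[[18,12],[21,18],[22,0],[46,19],[49,8],[50,0]]
[[18,12],[21,18],[22,0],[26,7],[28,0],[46,19],[49,8],[50,0]]
[[6,12],[7,0],[18,12],[21,18],[22,0],[26,7],[28,0],[46,19],[49,8],[50,0]]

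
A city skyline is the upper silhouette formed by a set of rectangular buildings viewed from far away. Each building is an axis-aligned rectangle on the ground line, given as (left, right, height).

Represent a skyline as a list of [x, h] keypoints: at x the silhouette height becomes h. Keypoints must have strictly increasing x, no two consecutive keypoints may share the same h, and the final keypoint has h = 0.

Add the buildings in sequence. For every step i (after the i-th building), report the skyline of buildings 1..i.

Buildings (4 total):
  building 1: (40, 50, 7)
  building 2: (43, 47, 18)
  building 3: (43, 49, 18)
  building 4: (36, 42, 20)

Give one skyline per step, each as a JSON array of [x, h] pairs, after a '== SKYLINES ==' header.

== SKYLINES ==
[[40,7],[50,0]]
[[40,7],[43,18],[47,7],[50,0]]
[[40,7],[43,18],[49,7],[50,0]]
[[36,20],[42,7],[43,18],[49,7],[50,0]]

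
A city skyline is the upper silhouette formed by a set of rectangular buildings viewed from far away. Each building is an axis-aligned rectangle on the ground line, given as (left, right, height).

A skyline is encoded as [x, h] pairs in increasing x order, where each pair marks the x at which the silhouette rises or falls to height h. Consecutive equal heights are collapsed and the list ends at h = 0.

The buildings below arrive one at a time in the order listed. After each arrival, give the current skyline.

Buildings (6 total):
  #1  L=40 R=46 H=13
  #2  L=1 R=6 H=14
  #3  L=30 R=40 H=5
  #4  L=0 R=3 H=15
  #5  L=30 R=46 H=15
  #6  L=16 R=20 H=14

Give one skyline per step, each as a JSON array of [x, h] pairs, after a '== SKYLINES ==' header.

== SKYLINES ==
[[40,13],[46,0]]
[[1,14],[6,0],[40,13],[46,0]]
[[1,14],[6,0],[30,5],[40,13],[46,0]]
[[0,15],[3,14],[6,0],[30,5],[40,13],[46,0]]
[[0,15],[3,14],[6,0],[30,15],[46,0]]
[[0,15],[3,14],[6,0],[16,14],[20,0],[30,15],[46,0]]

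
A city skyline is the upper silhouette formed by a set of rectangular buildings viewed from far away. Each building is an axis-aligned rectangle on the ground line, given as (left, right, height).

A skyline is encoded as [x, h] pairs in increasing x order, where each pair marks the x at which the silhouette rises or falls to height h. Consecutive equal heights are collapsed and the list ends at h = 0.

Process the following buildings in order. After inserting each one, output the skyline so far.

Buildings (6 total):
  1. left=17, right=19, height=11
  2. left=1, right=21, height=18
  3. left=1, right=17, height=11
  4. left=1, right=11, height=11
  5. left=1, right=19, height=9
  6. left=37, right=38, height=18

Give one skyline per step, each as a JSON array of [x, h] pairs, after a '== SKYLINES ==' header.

== SKYLINES ==
[[17,11],[19,0]]
[[1,18],[21,0]]
[[1,18],[21,0]]
[[1,18],[21,0]]
[[1,18],[21,0]]
[[1,18],[21,0],[37,18],[38,0]]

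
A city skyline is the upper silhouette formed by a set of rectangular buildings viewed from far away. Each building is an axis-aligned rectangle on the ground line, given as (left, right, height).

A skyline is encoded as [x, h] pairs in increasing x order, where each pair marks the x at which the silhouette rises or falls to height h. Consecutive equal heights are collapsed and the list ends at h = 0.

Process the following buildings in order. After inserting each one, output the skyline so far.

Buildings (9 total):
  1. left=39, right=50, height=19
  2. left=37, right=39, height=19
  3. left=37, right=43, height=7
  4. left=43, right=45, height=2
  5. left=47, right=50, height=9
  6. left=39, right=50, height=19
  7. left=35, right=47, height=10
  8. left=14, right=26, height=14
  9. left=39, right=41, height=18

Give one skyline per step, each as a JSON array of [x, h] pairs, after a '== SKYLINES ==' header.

== SKYLINES ==
[[39,19],[50,0]]
[[37,19],[50,0]]
[[37,19],[50,0]]
[[37,19],[50,0]]
[[37,19],[50,0]]
[[37,19],[50,0]]
[[35,10],[37,19],[50,0]]
[[14,14],[26,0],[35,10],[37,19],[50,0]]
[[14,14],[26,0],[35,10],[37,19],[50,0]]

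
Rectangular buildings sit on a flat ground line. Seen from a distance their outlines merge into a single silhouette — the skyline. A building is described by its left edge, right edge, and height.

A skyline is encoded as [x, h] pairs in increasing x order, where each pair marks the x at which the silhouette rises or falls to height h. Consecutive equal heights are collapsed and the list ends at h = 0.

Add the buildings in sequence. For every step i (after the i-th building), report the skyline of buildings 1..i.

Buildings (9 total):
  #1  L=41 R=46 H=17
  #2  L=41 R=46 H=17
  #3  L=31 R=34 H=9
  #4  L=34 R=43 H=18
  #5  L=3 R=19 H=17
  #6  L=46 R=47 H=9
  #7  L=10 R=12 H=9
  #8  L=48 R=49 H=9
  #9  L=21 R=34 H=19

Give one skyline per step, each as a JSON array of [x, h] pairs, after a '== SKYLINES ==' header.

== SKYLINES ==
[[41,17],[46,0]]
[[41,17],[46,0]]
[[31,9],[34,0],[41,17],[46,0]]
[[31,9],[34,18],[43,17],[46,0]]
[[3,17],[19,0],[31,9],[34,18],[43,17],[46,0]]
[[3,17],[19,0],[31,9],[34,18],[43,17],[46,9],[47,0]]
[[3,17],[19,0],[31,9],[34,18],[43,17],[46,9],[47,0]]
[[3,17],[19,0],[31,9],[34,18],[43,17],[46,9],[47,0],[48,9],[49,0]]
[[3,17],[19,0],[21,19],[34,18],[43,17],[46,9],[47,0],[48,9],[49,0]]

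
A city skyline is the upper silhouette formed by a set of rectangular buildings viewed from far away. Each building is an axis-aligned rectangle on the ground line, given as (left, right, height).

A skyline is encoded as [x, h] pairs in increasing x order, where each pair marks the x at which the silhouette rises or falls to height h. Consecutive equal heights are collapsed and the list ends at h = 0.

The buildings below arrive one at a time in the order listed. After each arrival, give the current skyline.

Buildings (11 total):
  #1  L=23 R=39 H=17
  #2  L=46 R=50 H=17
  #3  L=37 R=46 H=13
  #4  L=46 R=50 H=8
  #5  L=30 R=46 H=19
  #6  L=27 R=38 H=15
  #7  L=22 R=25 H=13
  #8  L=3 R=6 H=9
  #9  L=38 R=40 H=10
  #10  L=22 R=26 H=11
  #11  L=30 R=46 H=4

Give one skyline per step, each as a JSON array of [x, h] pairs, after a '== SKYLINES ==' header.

== SKYLINES ==
[[23,17],[39,0]]
[[23,17],[39,0],[46,17],[50,0]]
[[23,17],[39,13],[46,17],[50,0]]
[[23,17],[39,13],[46,17],[50,0]]
[[23,17],[30,19],[46,17],[50,0]]
[[23,17],[30,19],[46,17],[50,0]]
[[22,13],[23,17],[30,19],[46,17],[50,0]]
[[3,9],[6,0],[22,13],[23,17],[30,19],[46,17],[50,0]]
[[3,9],[6,0],[22,13],[23,17],[30,19],[46,17],[50,0]]
[[3,9],[6,0],[22,13],[23,17],[30,19],[46,17],[50,0]]
[[3,9],[6,0],[22,13],[23,17],[30,19],[46,17],[50,0]]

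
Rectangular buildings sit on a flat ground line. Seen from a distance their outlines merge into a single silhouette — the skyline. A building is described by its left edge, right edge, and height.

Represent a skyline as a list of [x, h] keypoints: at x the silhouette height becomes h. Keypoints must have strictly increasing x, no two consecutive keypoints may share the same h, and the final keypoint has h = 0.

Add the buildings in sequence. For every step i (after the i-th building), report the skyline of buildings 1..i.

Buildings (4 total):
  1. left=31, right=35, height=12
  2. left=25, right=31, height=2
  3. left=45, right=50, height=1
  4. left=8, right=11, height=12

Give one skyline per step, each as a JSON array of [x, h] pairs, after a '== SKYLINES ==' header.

== SKYLINES ==
[[31,12],[35,0]]
[[25,2],[31,12],[35,0]]
[[25,2],[31,12],[35,0],[45,1],[50,0]]
[[8,12],[11,0],[25,2],[31,12],[35,0],[45,1],[50,0]]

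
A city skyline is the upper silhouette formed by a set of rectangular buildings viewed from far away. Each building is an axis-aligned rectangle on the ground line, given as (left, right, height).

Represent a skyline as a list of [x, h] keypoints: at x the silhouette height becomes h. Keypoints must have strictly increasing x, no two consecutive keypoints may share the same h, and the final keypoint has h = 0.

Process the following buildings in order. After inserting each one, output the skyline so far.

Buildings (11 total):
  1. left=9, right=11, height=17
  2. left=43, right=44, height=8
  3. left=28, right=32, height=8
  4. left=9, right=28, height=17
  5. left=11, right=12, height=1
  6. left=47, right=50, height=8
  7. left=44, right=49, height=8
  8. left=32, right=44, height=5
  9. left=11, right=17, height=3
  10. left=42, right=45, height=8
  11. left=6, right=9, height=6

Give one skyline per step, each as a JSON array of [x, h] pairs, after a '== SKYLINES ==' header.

== SKYLINES ==
[[9,17],[11,0]]
[[9,17],[11,0],[43,8],[44,0]]
[[9,17],[11,0],[28,8],[32,0],[43,8],[44,0]]
[[9,17],[28,8],[32,0],[43,8],[44,0]]
[[9,17],[28,8],[32,0],[43,8],[44,0]]
[[9,17],[28,8],[32,0],[43,8],[44,0],[47,8],[50,0]]
[[9,17],[28,8],[32,0],[43,8],[50,0]]
[[9,17],[28,8],[32,5],[43,8],[50,0]]
[[9,17],[28,8],[32,5],[43,8],[50,0]]
[[9,17],[28,8],[32,5],[42,8],[50,0]]
[[6,6],[9,17],[28,8],[32,5],[42,8],[50,0]]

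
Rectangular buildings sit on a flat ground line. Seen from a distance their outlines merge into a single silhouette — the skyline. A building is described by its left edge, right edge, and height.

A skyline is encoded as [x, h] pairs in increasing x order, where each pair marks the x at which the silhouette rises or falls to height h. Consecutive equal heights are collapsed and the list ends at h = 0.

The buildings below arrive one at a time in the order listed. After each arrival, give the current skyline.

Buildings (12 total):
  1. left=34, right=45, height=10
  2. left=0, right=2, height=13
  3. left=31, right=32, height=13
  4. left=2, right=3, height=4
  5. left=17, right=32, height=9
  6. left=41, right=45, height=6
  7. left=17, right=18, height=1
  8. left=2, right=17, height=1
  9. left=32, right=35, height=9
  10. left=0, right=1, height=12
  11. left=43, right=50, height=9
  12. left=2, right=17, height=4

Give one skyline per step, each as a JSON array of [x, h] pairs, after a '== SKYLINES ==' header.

== SKYLINES ==
[[34,10],[45,0]]
[[0,13],[2,0],[34,10],[45,0]]
[[0,13],[2,0],[31,13],[32,0],[34,10],[45,0]]
[[0,13],[2,4],[3,0],[31,13],[32,0],[34,10],[45,0]]
[[0,13],[2,4],[3,0],[17,9],[31,13],[32,0],[34,10],[45,0]]
[[0,13],[2,4],[3,0],[17,9],[31,13],[32,0],[34,10],[45,0]]
[[0,13],[2,4],[3,0],[17,9],[31,13],[32,0],[34,10],[45,0]]
[[0,13],[2,4],[3,1],[17,9],[31,13],[32,0],[34,10],[45,0]]
[[0,13],[2,4],[3,1],[17,9],[31,13],[32,9],[34,10],[45,0]]
[[0,13],[2,4],[3,1],[17,9],[31,13],[32,9],[34,10],[45,0]]
[[0,13],[2,4],[3,1],[17,9],[31,13],[32,9],[34,10],[45,9],[50,0]]
[[0,13],[2,4],[17,9],[31,13],[32,9],[34,10],[45,9],[50,0]]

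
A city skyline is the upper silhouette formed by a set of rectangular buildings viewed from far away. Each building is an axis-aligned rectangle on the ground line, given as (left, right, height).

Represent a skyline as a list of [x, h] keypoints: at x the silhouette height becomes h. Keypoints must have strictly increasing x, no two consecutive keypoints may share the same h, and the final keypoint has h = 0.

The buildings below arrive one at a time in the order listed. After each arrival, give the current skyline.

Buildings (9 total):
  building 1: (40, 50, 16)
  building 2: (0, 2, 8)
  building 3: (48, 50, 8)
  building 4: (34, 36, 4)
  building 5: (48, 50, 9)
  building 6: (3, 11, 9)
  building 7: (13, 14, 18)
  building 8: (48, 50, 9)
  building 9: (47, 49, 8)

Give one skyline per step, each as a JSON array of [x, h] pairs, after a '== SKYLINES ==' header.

== SKYLINES ==
[[40,16],[50,0]]
[[0,8],[2,0],[40,16],[50,0]]
[[0,8],[2,0],[40,16],[50,0]]
[[0,8],[2,0],[34,4],[36,0],[40,16],[50,0]]
[[0,8],[2,0],[34,4],[36,0],[40,16],[50,0]]
[[0,8],[2,0],[3,9],[11,0],[34,4],[36,0],[40,16],[50,0]]
[[0,8],[2,0],[3,9],[11,0],[13,18],[14,0],[34,4],[36,0],[40,16],[50,0]]
[[0,8],[2,0],[3,9],[11,0],[13,18],[14,0],[34,4],[36,0],[40,16],[50,0]]
[[0,8],[2,0],[3,9],[11,0],[13,18],[14,0],[34,4],[36,0],[40,16],[50,0]]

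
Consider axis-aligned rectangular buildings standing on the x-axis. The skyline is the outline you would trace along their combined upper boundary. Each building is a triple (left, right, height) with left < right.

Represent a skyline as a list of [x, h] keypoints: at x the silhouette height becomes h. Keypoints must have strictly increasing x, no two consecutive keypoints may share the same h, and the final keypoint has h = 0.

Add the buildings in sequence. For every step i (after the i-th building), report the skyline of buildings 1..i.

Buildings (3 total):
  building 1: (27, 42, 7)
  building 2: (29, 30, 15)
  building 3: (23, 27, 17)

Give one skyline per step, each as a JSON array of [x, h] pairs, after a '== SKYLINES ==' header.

== SKYLINES ==
[[27,7],[42,0]]
[[27,7],[29,15],[30,7],[42,0]]
[[23,17],[27,7],[29,15],[30,7],[42,0]]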